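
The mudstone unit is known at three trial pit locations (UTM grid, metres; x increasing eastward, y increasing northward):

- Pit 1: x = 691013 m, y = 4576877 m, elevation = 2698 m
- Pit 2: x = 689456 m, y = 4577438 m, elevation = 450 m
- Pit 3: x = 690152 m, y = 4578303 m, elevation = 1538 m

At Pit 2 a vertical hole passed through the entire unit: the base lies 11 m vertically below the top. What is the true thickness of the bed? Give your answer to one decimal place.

6.2 m

Two edge vectors: Pit 1→Pit 2 = (-1557, 561, -2248), Pit 1→Pit 3 = (-861, 1426, -1160).
Normal n = (Pit 1→Pit 2) × (Pit 1→Pit 3) = (2554888, 129408, -1737261).
So ∂z/∂x = −n_x/n_z = 1.47064 and ∂z/∂y = −n_y/n_z = 0.07449.
|∇z| = √(a²+b²) = 1.47253, so dip δ = arctan(1.47253) = 55.82°.
True thickness = vertical thickness × cos δ = 11 × cos 55.82° = 6.2 m.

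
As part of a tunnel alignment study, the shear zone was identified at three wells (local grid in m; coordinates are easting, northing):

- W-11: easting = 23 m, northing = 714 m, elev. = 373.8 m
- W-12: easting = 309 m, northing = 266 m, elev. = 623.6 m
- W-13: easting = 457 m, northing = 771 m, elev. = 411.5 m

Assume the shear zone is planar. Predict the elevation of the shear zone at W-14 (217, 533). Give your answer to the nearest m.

486 m

Two edge vectors: W-11→W-12 = (286, -448, 249.8), W-11→W-13 = (434, 57, 37.7).
Normal n = (W-11→W-12) × (W-11→W-13) = (-31128.2, 97631, 210734).
So ∂z/∂easting = −n_x/n_z = 0.14771 and ∂z/∂northing = −n_y/n_z = −0.46329.
Intercept c from W-11: 373.8 − 3.40 + 330.79 = 701.19.
At (217, 533): z = 32.1 − 246.9 + 701.19 = 486.3 m.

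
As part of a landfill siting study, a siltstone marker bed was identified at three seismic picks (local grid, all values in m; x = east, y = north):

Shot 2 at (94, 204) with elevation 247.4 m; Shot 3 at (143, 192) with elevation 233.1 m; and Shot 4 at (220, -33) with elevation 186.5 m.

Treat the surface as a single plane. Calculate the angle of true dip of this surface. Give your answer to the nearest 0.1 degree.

16.1°

Let the plane be z = a·x + b·y + c.
Shot 3−Shot 2: 49a − 12b = −14.3;  Shot 4−Shot 2: 126a − 237b = −60.9.
Solving gives a = −0.26317, b = 0.11705.
Gradient magnitude |∇z| = √(a² + b²) = √(0.06926 + 0.01370) = 0.28803.
True dip = arctan(0.28803) = 16.1°, dipping toward ESE (azimuth ≈ 114°).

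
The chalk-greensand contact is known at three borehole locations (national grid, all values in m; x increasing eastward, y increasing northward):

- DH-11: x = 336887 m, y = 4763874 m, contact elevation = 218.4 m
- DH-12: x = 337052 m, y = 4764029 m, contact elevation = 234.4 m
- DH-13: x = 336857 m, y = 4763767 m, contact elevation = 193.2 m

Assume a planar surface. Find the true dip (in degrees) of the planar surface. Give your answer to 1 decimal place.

18.2°

Let the plane be z = a·x + b·y + c.
DH-12−DH-11: 165a + 155b = 16;  DH-13−DH-11: −30a − 107b = −25.2.
Solving gives a = −0.16870, b = 0.28281.
Gradient magnitude |∇z| = √(a² + b²) = √(0.02846 + 0.07998) = 0.32931.
True dip = arctan(0.32931) = 18.2°, dipping toward SSE (azimuth ≈ 149°).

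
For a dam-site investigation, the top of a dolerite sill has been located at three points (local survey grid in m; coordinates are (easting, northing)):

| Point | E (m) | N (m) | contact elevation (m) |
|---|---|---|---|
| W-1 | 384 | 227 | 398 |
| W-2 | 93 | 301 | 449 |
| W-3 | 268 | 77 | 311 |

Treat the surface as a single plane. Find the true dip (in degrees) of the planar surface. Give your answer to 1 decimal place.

Two edge vectors: W-1→W-2 = (-291, 74, 51), W-1→W-3 = (-116, -150, -87).
Normal n = (W-1→W-2) × (W-1→W-3) = (1212, -31233, 52234).
So ∂z/∂E = −n_x/n_z = −0.02320 and ∂z/∂N = −n_y/n_z = 0.59794.
Gradient magnitude |∇z| = √(a² + b²) = √(0.00054 + 0.35754) = 0.59839.
True dip = arctan(0.59839) = 30.9°, dipping toward S (azimuth ≈ 178°).

30.9°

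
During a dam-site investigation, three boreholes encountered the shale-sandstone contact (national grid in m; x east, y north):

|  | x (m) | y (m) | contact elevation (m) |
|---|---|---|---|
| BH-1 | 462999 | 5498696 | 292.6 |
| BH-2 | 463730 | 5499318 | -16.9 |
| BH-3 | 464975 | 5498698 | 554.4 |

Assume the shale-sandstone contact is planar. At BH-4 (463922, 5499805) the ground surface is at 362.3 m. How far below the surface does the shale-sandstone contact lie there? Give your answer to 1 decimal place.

Two edge vectors: BH-1→BH-2 = (731, 622, -309.5), BH-1→BH-3 = (1976, 2, 261.8).
Normal n = (BH-1→BH-2) × (BH-1→BH-3) = (163458.6, -802947.8, -1227610).
So ∂z/∂x = −n_x/n_z = 0.133151897 and ∂z/∂y = −n_y/n_z = −0.654074014.
Intercept c from BH-1: 292.6 − 61649.20 + 3596554.16 = 3535197.57.
At (463922, 5499805): z_contact = 61772.09 − 3597279.53 + 3535197.57 = -309.87 m.
Depth below ground = 362.3 − (-309.87) = 672.2 m.

672.2 m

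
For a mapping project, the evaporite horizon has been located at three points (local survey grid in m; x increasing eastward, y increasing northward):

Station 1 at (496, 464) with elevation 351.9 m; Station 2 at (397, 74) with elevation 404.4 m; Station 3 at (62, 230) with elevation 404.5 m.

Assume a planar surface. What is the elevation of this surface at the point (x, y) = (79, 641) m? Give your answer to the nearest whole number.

354 m

Let the plane be z = a·x + b·y + c.
Station 2−Station 1: −99a − 390b = 52.5;  Station 3−Station 1: −434a − 234b = 52.6.
Solving gives a = −0.05633, b = −0.12032.
Then c = 351.9 − a·496 − b·464 = 435.67.
At (79, 641): z = −4.4 − 77.1 + 435.67 = 354.1 m.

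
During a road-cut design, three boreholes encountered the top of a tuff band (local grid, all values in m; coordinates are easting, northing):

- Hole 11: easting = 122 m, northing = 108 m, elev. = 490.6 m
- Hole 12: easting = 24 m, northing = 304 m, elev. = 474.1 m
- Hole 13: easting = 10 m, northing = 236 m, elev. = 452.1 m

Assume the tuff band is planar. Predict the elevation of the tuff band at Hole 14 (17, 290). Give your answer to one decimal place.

Let the plane be z = a·easting + b·northing + c.
Hole 12−Hole 11: −98a + 196b = −16.5;  Hole 13−Hole 11: −112a + 128b = −38.5.
Solving gives a = 0.57759, b = 0.20461.
Then c = 490.6 − a·122 − b·108 = 398.04.
At (17, 290): z = 9.8 + 59.3 + 398.04 = 467.2 m.

467.2 m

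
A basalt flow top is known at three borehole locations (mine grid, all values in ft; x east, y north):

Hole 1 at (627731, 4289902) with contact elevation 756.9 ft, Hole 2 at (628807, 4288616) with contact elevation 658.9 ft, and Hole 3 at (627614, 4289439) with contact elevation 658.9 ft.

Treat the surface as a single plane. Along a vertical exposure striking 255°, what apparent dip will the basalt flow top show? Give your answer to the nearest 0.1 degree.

9.5°

Two edge vectors: Hole 1→Hole 2 = (1076, -1286, -98), Hole 1→Hole 3 = (-117, -463, -98).
Normal n = (Hole 1→Hole 2) × (Hole 1→Hole 3) = (80654, 116914, -648650).
So ∂z/∂x = −n_x/n_z = 0.12434 and ∂z/∂y = −n_y/n_z = 0.18024.
Unit vector along 255° is (sin 255°, cos 255°) = (-0.9659, -0.2588).
Slope in that direction = a·(-0.9659) + b·(-0.2588) = −0.16675.
Apparent dip = arctan|0.16675| = 9.5° (true dip is 12.4°, so apparent ≤ true as expected).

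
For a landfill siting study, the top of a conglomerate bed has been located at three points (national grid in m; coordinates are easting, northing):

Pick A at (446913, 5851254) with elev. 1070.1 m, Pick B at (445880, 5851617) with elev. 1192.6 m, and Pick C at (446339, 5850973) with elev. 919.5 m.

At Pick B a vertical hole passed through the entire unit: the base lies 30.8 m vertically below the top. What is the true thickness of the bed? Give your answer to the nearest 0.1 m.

Let the plane be z = a·easting + b·northing + c.
Pick B−Pick A: −1033a + 363b = 122.5;  Pick C−Pick A: −574a − 281b = −150.6.
Solving gives a = 0.04060, b = 0.45301.
|∇z| = √(a²+b²) = 0.45482, so dip δ = arctan(0.45482) = 24.46°.
True thickness = vertical thickness × cos δ = 30.8 × cos 24.46° = 28.0 m.

28.0 m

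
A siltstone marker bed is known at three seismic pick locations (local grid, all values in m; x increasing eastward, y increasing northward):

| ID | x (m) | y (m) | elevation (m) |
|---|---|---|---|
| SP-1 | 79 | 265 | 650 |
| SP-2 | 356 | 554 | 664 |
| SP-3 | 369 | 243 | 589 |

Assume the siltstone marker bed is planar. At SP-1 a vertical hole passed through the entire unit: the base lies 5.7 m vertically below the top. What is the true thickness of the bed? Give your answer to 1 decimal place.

5.5 m

Two edge vectors: SP-1→SP-2 = (277, 289, 14), SP-1→SP-3 = (290, -22, -61).
Normal n = (SP-1→SP-2) × (SP-1→SP-3) = (-17321, 20957, -89904).
So ∂z/∂x = −n_x/n_z = −0.19266 and ∂z/∂y = −n_y/n_z = 0.23310.
|∇z| = √(a²+b²) = 0.30242, so dip δ = arctan(0.30242) = 16.83°.
True thickness = vertical thickness × cos δ = 5.7 × cos 16.83° = 5.5 m.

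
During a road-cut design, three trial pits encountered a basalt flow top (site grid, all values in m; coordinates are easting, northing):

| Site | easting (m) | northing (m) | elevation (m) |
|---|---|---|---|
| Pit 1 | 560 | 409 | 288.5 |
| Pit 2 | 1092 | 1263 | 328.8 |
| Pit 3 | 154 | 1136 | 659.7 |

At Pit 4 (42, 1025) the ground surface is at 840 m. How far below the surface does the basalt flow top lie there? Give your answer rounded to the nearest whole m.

169 m

Two edge vectors: Pit 1→Pit 2 = (532, 854, 40.3), Pit 1→Pit 3 = (-406, 727, 371.2).
Normal n = (Pit 1→Pit 2) × (Pit 1→Pit 3) = (287706.7, -213840.2, 733488).
So ∂z/∂easting = −n_x/n_z = −0.39224 and ∂z/∂northing = −n_y/n_z = 0.29154.
Intercept c from Pit 1: 288.5 + 219.66 − 119.24 = 388.92.
At (42, 1025): z_contact = −16.5 + 298.8 + 388.92 = 671.3 m.
Depth below ground = 840 − 671.3 = 169 m.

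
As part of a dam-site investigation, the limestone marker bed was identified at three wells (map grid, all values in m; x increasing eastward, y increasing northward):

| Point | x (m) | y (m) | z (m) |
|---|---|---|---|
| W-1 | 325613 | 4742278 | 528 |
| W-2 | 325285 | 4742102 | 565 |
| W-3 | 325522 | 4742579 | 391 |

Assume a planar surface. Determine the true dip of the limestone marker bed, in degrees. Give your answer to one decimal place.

23.6°

Let the plane be z = a·x + b·y + c.
W-2−W-1: −328a − 176b = 37;  W-3−W-1: −91a + 301b = −137.
Solving gives a = 0.11308, b = −0.42096.
Gradient magnitude |∇z| = √(a² + b²) = √(0.01279 + 0.17721) = 0.43589.
True dip = arctan(0.43589) = 23.6°, dipping toward NNW (azimuth ≈ 345°).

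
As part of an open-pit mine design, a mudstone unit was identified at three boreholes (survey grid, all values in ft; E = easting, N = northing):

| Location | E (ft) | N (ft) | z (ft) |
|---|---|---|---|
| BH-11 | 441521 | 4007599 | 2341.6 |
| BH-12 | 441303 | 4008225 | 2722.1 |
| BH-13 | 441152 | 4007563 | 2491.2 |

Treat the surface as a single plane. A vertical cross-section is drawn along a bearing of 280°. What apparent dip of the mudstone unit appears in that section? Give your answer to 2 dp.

27.52°

Two edge vectors: BH-11→BH-12 = (-218, 626, 380.5), BH-11→BH-13 = (-369, -36, 149.6).
Normal n = (BH-11→BH-12) × (BH-11→BH-13) = (107347.6, -107791.7, 238842).
So ∂z/∂E = −n_x/n_z = −0.44945 and ∂z/∂N = −n_y/n_z = 0.45131.
Unit vector along 280° is (sin 280°, cos 280°) = (-0.9848, 0.1736).
Slope in that direction = a·(-0.9848) + b·(0.1736) = 0.52099.
Apparent dip = arctan|0.52099| = 27.52° (true dip is 32.5°, so apparent ≤ true as expected).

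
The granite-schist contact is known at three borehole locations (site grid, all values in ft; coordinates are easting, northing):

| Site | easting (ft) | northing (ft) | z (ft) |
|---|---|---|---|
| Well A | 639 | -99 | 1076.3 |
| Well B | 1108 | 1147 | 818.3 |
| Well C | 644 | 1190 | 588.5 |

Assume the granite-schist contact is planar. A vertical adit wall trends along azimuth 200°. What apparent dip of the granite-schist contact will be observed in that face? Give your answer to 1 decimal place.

11.3°

Two edge vectors: Well A→Well B = (469, 1246, -258), Well A→Well C = (5, 1289, -487.8).
Normal n = (Well A→Well B) × (Well A→Well C) = (-275236.8, 227488.2, 598311).
So ∂z/∂easting = −n_x/n_z = 0.46002 and ∂z/∂northing = −n_y/n_z = −0.38022.
Unit vector along 200° is (sin 200°, cos 200°) = (-0.3420, -0.9397).
Slope in that direction = a·(-0.3420) + b·(-0.9397) = 0.19995.
Apparent dip = arctan|0.19995| = 11.3° (true dip is 30.8°, so apparent ≤ true as expected).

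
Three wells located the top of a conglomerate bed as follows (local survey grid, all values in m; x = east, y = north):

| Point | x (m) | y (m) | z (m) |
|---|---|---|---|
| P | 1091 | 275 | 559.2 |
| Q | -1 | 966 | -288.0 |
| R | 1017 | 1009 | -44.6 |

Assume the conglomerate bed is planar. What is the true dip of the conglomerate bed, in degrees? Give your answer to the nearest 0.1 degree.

40.0°

Let the plane be z = a·x + b·y + c.
Q−P: −1092a + 691b = −847.2;  R−P: −74a + 734b = −603.8.
Solving gives a = 0.27268, b = −0.79512.
Gradient magnitude |∇z| = √(a² + b²) = √(0.07436 + 0.63222) = 0.84058.
True dip = arctan(0.84058) = 40.0°, dipping toward NNW (azimuth ≈ 341°).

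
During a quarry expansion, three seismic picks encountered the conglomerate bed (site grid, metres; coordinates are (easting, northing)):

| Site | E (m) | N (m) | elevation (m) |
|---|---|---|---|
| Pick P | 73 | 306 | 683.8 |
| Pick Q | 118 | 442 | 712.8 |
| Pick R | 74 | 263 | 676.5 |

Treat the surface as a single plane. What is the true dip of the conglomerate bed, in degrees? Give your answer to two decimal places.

Let the plane be z = a·E + b·N + c.
Pick Q−Pick P: 45a + 136b = 29;  Pick R−Pick P: 1a − 43b = −7.3.
Solving gives a = 0.12274, b = 0.17262.
Gradient magnitude |∇z| = √(a² + b²) = √(0.01507 + 0.02980) = 0.21181.
True dip = arctan(0.21181) = 11.96°, dipping toward SW (azimuth ≈ 215°).

11.96°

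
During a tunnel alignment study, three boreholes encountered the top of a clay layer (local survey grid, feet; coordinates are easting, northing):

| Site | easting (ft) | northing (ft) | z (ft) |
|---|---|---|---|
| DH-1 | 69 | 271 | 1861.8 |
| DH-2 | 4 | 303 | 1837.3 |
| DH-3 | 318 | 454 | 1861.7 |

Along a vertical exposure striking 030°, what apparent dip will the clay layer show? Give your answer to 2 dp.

8.73°

Let the plane be z = a·easting + b·northing + c.
DH-2−DH-1: −65a + 32b = −24.5;  DH-3−DH-1: 249a + 183b = −0.1.
Solving gives a = 0.22556, b = −0.30746.
Unit vector along 030° is (sin 30°, cos 30°) = (0.5000, 0.8660).
Slope in that direction = a·(0.5000) + b·(0.8660) = −0.15348.
Apparent dip = arctan|0.15348| = 8.73° (true dip is 20.9°, so apparent ≤ true as expected).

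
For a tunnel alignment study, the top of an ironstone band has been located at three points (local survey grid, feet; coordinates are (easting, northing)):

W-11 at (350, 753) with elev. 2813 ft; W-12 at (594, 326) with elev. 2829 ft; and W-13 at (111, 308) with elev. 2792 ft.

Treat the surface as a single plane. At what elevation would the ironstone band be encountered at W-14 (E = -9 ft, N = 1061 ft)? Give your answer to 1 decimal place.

2787.5 ft

Let the plane be z = a·E + b·N + c.
W-12−W-11: 244a − 427b = 16;  W-13−W-11: −239a − 445b = −21.
Solving gives a = 0.076375, b = 0.006172.
Then c = 2813 − a·350 − b·753 = 2781.62.
At (-9, 1061): z = −0.7 + 6.5 + 2781.62 = 2787.5 ft.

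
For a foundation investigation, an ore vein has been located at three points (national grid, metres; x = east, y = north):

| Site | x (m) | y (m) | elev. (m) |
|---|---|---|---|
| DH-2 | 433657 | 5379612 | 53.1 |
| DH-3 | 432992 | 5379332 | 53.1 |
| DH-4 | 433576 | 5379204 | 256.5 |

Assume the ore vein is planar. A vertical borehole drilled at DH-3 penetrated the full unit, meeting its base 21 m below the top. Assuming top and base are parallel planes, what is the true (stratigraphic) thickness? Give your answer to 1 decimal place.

18.1 m

Two edge vectors: DH-2→DH-3 = (-665, -280, 0), DH-2→DH-4 = (-81, -408, 203.4).
Normal n = (DH-2→DH-3) × (DH-2→DH-4) = (-56952, 135261, 248640).
So ∂z/∂x = −n_x/n_z = 0.22905 and ∂z/∂y = −n_y/n_z = −0.54400.
|∇z| = √(a²+b²) = 0.59026, so dip δ = arctan(0.59026) = 30.55°.
True thickness = vertical thickness × cos δ = 21 × cos 30.55° = 18.1 m.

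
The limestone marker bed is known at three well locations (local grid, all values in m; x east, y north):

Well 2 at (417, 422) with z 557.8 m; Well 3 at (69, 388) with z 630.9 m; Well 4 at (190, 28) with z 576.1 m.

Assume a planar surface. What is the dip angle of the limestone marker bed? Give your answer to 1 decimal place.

Let the plane be z = a·x + b·y + c.
Well 3−Well 2: −348a − 34b = 73.1;  Well 4−Well 2: −227a − 394b = 18.3.
Solving gives a = −0.21778, b = 0.07902.
Gradient magnitude |∇z| = √(a² + b²) = √(0.04743 + 0.00624) = 0.23167.
True dip = arctan(0.23167) = 13.0°, dipping toward ESE (azimuth ≈ 110°).

13.0°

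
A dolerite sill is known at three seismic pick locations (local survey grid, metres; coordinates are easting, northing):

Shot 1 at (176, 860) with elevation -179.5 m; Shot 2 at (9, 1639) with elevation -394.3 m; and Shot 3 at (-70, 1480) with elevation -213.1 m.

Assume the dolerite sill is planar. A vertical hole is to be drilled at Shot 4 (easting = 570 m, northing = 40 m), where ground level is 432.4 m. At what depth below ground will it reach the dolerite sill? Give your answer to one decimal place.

650.8 m

Let the plane be z = a·easting + b·northing + c.
Shot 2−Shot 1: −167a + 779b = −214.8;  Shot 3−Shot 1: −246a + 620b = −33.6.
Solving gives a = −1.214630, b = −0.536127.
Then c = -179.5 − a·176 − b·860 = 495.34.
At (570, 40): z_contact = −692.34 − 21.45 + 495.34 = -218.44 m.
Depth below ground = 432.4 − (-218.44) = 650.8 m.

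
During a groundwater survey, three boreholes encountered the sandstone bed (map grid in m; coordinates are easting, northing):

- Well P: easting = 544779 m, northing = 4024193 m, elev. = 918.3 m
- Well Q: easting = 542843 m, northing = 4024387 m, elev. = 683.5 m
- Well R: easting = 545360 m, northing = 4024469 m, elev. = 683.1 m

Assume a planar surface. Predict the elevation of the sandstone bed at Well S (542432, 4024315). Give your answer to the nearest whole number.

737 m

Two edge vectors: Well P→Well Q = (-1936, 194, -234.8), Well P→Well R = (581, 276, -235.2).
Normal n = (Well P→Well Q) × (Well P→Well R) = (19176, -591766, -647050).
So ∂z/∂easting = −n_x/n_z = 0.02963604 and ∂z/∂northing = −n_y/n_z = −0.91455993.
Intercept c from Well P: 918.3 − 16145.09 + 3680365.65 = 3665138.86.
At (542432, 4024315): z = 16075.5 − 3680477.2 + 3665138.86 = 737.2 m.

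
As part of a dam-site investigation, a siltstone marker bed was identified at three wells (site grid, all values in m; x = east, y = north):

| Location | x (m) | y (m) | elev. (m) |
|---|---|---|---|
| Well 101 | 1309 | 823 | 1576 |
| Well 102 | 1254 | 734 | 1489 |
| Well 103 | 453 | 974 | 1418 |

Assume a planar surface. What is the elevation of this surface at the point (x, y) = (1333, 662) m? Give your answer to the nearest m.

Two edge vectors: Well 101→Well 102 = (-55, -89, -87), Well 101→Well 103 = (-856, 151, -158).
Normal n = (Well 101→Well 102) × (Well 101→Well 103) = (27199, 65782, -84489).
So ∂z/∂x = −n_x/n_z = 0.32192 and ∂z/∂y = −n_y/n_z = 0.77859.
Intercept c from Well 101: 1576 − 421.40 − 640.78 = 513.83.
At (1333, 662): z = 429.1 + 515.4 + 513.83 = 1458.4 m.

1458 m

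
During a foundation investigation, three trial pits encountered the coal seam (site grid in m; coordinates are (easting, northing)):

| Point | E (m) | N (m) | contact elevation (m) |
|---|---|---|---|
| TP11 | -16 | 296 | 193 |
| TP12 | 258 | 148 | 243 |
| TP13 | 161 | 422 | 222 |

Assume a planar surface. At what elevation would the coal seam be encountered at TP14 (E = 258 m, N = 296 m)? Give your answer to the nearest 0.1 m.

240.8 m

Two edge vectors: TP11→TP12 = (274, -148, 50), TP11→TP13 = (177, 126, 29).
Normal n = (TP11→TP12) × (TP11→TP13) = (-10592, 904, 60720).
So ∂z/∂E = −n_x/n_z = 0.17444 and ∂z/∂N = −n_y/n_z = −0.01489.
Intercept c from TP11: 193 + 2.79 + 4.41 = 200.20.
At (258, 296): z = 45.0 − 4.4 + 200.20 = 240.8 m.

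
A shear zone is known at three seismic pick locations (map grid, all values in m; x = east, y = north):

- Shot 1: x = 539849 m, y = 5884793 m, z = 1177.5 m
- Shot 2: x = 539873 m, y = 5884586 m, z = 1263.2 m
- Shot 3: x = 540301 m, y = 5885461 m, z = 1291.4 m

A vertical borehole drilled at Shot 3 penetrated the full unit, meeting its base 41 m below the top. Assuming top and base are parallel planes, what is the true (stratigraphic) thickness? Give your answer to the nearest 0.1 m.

Let the plane be z = a·x + b·y + c.
Shot 2−Shot 1: 24a − 207b = 85.7;  Shot 3−Shot 1: 452a + 668b = 113.9.
Solving gives a = 0.73748, b = −0.32850.
|∇z| = √(a²+b²) = 0.80734, so dip δ = arctan(0.80734) = 38.92°.
True thickness = vertical thickness × cos δ = 41 × cos 38.92° = 31.9 m.

31.9 m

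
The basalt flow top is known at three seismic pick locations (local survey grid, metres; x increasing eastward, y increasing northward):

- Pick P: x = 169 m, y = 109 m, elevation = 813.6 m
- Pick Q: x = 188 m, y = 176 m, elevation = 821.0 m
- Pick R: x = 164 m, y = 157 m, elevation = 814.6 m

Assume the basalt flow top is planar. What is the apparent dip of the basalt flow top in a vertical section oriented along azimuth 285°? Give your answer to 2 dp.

Let the plane be z = a·x + b·y + c.
Pick Q−Pick P: 19a + 67b = 7.4;  Pick R−Pick P: −5a + 48b = 1.
Solving gives a = 0.23111, b = 0.04491.
Unit vector along 285° is (sin 285°, cos 285°) = (-0.9659, 0.2588).
Slope in that direction = a·(-0.9659) + b·(0.2588) = −0.21162.
Apparent dip = arctan|0.21162| = 11.95° (true dip is 13.2°, so apparent ≤ true as expected).

11.95°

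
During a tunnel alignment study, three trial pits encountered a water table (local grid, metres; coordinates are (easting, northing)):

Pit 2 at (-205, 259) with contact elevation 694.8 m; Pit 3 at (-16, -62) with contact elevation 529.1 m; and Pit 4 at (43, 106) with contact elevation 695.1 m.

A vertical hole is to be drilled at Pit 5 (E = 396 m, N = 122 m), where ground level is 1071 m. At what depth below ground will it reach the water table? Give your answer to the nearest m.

Let the plane be z = a·E + b·N + c.
Pit 3−Pit 2: 189a − 321b = −165.7;  Pit 4−Pit 2: 248a − 153b = 0.3.
Solving gives a = 0.50203, b = 0.81179.
Then c = 694.8 − a·-205 − b·259 = 587.46.
At (396, 122): z_contact = 198.8 + 99.0 + 587.46 = 885.3 m.
Depth below ground = 1071 − 885.3 = 186 m.

186 m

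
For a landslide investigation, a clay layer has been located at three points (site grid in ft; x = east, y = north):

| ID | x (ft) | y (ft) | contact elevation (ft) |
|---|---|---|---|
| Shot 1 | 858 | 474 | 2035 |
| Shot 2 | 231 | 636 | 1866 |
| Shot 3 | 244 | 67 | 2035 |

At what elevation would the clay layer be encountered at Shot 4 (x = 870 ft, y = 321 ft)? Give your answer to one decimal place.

2082.1 ft

Let the plane be z = a·x + b·y + c.
Shot 2−Shot 1: −627a + 162b = −169;  Shot 3−Shot 1: −614a − 407b = 0.
Solving gives a = 0.19394, b = −0.29258.
Then c = 2035 − a·858 − b·474 = 2007.28.
At (870, 321): z = 168.7 − 93.9 + 2007.28 = 2082.1 ft.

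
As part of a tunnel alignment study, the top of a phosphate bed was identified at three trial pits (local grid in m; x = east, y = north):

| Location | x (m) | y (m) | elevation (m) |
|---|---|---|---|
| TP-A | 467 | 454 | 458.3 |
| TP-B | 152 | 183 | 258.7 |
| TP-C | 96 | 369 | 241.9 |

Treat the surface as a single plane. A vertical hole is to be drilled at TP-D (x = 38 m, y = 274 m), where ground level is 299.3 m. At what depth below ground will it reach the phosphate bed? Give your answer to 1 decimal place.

Two edge vectors: TP-A→TP-B = (-315, -271, -199.6), TP-A→TP-C = (-371, -85, -216.4).
Normal n = (TP-A→TP-B) × (TP-A→TP-C) = (41678.4, 5885.6, -73766).
So ∂z/∂x = −n_x/n_z = 0.56501 and ∂z/∂y = −n_y/n_z = 0.07979.
Intercept c from TP-A: 458.3 − 263.86 − 36.22 = 158.22.
At (38, 274): z_contact = 21.47 + 21.86 + 158.22 = 201.55 m.
Depth below ground = 299.3 − 201.55 = 97.8 m.

97.8 m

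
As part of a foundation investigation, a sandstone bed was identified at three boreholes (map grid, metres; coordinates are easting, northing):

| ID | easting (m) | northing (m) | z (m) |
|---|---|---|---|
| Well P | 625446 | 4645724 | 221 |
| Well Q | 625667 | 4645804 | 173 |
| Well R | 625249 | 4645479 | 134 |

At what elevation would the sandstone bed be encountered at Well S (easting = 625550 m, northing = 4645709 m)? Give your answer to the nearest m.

159 m

Let the plane be z = a·easting + b·northing + c.
Well Q−Well P: 221a + 80b = −48;  Well R−Well P: −197a − 245b = −87.
Solving gives a = −0.48769050, b = 0.74724502.
Then c = 221 − a·625446 − b·4645724 = −3166249.04.
At (625550, 4645709): z = −305074.8 + 3471482.9 − 3166249.04 = 159.1 m.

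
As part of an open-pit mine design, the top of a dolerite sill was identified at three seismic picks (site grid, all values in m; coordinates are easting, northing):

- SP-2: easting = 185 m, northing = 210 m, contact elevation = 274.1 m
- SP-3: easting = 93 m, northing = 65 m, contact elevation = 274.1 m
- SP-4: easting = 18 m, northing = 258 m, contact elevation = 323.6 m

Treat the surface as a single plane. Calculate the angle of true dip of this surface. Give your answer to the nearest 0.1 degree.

Let the plane be z = a·easting + b·northing + c.
SP-3−SP-2: −92a − 145b = 0;  SP-4−SP-2: −167a + 48b = 49.5.
Solving gives a = −0.25069, b = 0.15906.
Gradient magnitude |∇z| = √(a² + b²) = √(0.06285 + 0.02530) = 0.29689.
True dip = arctan(0.29689) = 16.5°, dipping toward ESE (azimuth ≈ 122°).

16.5°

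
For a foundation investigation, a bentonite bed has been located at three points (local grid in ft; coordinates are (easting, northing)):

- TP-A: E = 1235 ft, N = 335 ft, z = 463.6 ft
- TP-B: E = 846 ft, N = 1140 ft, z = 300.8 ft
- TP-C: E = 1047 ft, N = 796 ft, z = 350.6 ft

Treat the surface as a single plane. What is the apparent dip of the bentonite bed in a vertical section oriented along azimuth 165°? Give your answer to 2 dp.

17.41°

Two edge vectors: TP-A→TP-B = (-389, 805, -162.8), TP-A→TP-C = (-188, 461, -113).
Normal n = (TP-A→TP-B) × (TP-A→TP-C) = (-15914.2, -13350.6, -27989).
So ∂z/∂E = −n_x/n_z = −0.56859 and ∂z/∂N = −n_y/n_z = −0.47699.
Unit vector along 165° is (sin 165°, cos 165°) = (0.2588, -0.9659).
Slope in that direction = a·(0.2588) + b·(-0.9659) = 0.31358.
Apparent dip = arctan|0.31358| = 17.41° (true dip is 36.6°, so apparent ≤ true as expected).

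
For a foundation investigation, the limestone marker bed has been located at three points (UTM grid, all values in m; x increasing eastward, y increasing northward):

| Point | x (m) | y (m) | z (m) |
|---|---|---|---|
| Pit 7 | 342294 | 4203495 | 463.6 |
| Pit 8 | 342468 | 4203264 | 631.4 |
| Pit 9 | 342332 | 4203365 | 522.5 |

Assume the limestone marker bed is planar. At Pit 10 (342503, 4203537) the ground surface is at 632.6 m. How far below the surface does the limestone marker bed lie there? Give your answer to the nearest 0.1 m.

Two edge vectors: Pit 7→Pit 8 = (174, -231, 167.8), Pit 7→Pit 9 = (38, -130, 58.9).
Normal n = (Pit 7→Pit 8) × (Pit 7→Pit 9) = (8208.1, -3872.2, -13842).
So ∂z/∂x = −n_x/n_z = 0.592985118 and ∂z/∂y = −n_y/n_z = −0.279742812.
Intercept c from Pit 7: 463.6 − 202975.25 + 1175897.51 = 973385.86.
At (342503, 4203537): z_contact = 203099.18 − 1175909.26 + 973385.86 = 575.78 m.
Depth below ground = 632.6 − 575.78 = 56.8 m.

56.8 m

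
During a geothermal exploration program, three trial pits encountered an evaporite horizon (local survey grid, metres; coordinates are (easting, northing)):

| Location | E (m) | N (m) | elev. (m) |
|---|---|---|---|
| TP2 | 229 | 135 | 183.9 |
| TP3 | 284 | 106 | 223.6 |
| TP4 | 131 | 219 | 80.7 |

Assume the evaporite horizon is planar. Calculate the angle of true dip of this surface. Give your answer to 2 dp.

45.64°

Two edge vectors: TP2→TP3 = (55, -29, 39.7), TP2→TP4 = (-98, 84, -103.2).
Normal n = (TP2→TP3) × (TP2→TP4) = (-342, 1785.4, 1778).
So ∂z/∂E = −n_x/n_z = 0.19235 and ∂z/∂N = −n_y/n_z = −1.00416.
Gradient magnitude |∇z| = √(a² + b²) = √(0.03700 + 1.00834) = 1.02242.
True dip = arctan(1.02242) = 45.64°, dipping toward N (azimuth ≈ 349°).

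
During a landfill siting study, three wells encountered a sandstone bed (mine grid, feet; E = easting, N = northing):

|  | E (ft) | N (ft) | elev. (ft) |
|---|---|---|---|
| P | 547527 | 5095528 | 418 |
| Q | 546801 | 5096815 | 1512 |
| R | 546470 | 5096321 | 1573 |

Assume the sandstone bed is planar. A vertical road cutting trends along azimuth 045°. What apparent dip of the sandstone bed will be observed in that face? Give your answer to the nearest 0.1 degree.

Let the plane be z = a·E + b·N + c.
Q−P: −726a + 1287b = 1094;  R−P: −1057a + 793b = 1155.
Solving gives a = −0.78882, b = 0.40506.
Unit vector along 045° is (sin 45°, cos 45°) = (0.7071, 0.7071).
Slope in that direction = a·(0.7071) + b·(0.7071) = −0.27136.
Apparent dip = arctan|0.27136| = 15.2° (true dip is 41.6°, so apparent ≤ true as expected).

15.2°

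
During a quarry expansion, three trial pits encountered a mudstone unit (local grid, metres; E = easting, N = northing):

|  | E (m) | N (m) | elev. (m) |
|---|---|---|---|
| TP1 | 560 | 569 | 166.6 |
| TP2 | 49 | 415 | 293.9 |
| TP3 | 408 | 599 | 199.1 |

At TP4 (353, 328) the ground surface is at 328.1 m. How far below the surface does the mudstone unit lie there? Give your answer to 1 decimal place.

Two edge vectors: TP1→TP2 = (-511, -154, 127.3), TP1→TP3 = (-152, 30, 32.5).
Normal n = (TP1→TP2) × (TP1→TP3) = (-8824, -2742.1, -38738).
So ∂z/∂E = −n_x/n_z = −0.22779 and ∂z/∂N = −n_y/n_z = −0.07079.
Intercept c from TP1: 166.6 + 127.56 + 40.28 = 334.44.
At (353, 328): z_contact = −80.41 − 23.22 + 334.44 = 230.81 m.
Depth below ground = 328.1 − 230.81 = 97.3 m.

97.3 m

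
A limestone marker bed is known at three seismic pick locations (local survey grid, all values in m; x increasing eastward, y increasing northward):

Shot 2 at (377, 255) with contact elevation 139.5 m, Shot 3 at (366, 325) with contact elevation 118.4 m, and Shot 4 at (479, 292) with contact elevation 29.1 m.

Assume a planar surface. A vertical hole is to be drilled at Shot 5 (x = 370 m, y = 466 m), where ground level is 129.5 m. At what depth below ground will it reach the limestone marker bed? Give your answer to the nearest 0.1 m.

77.7 m

Let the plane be z = a·x + b·y + c.
Shot 3−Shot 2: −11a + 70b = −21.1;  Shot 4−Shot 2: 102a + 37b = −110.4.
Solving gives a = −0.92054, b = −0.44608.
Then c = 139.5 − a·377 − b·255 = 600.29.
At (370, 466): z_contact = −340.60 − 207.88 + 600.29 = 51.82 m.
Depth below ground = 129.5 − 51.82 = 77.7 m.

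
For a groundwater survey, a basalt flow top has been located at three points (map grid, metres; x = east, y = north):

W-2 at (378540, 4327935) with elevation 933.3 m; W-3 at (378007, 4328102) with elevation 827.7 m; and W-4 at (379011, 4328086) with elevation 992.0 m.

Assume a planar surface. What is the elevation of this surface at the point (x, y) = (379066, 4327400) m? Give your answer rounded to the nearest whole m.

1080 m

Let the plane be z = a·x + b·y + c.
W-3−W-2: −533a + 167b = −105.6;  W-4−W-2: 471a + 151b = 58.7.
Solving gives a = 0.16179779, b = −0.11593880.
Then c = 933.3 − a·378540 − b·4327935 = 441461.94.
At (379066, 4327400): z = 61332.0 − 501713.5 + 441461.94 = 1080.4 m.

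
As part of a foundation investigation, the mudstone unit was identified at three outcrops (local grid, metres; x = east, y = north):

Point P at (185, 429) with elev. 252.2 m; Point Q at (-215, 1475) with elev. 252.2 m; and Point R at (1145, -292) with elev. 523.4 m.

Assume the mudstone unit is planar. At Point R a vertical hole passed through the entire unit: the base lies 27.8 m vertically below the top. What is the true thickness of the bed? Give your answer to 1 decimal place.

Two edge vectors: Point P→Point Q = (-400, 1046, 0), Point P→Point R = (960, -721, 271.2).
Normal n = (Point P→Point Q) × (Point P→Point R) = (283675.2, 108480, -715760).
So ∂z/∂x = −n_x/n_z = 0.39633 and ∂z/∂y = −n_y/n_z = 0.15156.
|∇z| = √(a²+b²) = 0.42432, so dip δ = arctan(0.42432) = 22.99°.
True thickness = vertical thickness × cos δ = 27.8 × cos 22.99° = 25.6 m.

25.6 m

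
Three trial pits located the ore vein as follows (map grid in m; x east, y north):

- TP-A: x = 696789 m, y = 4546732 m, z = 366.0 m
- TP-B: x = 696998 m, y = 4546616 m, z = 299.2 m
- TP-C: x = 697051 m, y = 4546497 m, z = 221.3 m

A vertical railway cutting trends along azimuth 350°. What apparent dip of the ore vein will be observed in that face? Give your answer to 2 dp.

Two edge vectors: TP-A→TP-B = (209, -116, -66.8), TP-A→TP-C = (262, -235, -144.7).
Normal n = (TP-A→TP-B) × (TP-A→TP-C) = (1087.2, 12740.7, -18723).
So ∂z/∂x = −n_x/n_z = 0.05807 and ∂z/∂y = −n_y/n_z = 0.68048.
Unit vector along 350° is (sin 350°, cos 350°) = (-0.1736, 0.9848).
Slope in that direction = a·(-0.1736) + b·(0.9848) = 0.66006.
Apparent dip = arctan|0.66006| = 33.43° (true dip is 34.3°, so apparent ≤ true as expected).

33.43°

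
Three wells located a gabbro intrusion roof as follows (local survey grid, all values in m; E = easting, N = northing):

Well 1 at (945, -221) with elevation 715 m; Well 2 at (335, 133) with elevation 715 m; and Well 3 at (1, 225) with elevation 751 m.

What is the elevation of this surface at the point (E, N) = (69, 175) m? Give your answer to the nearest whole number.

Let the plane be z = a·E + b·N + c.
Well 2−Well 1: −610a + 354b = 0;  Well 3−Well 1: −944a + 446b = 36.
Solving gives a = −0.20516, b = −0.35353.
Then c = 715 − a·945 − b·-221 = 830.75.
At (69, 175): z = −14.2 − 61.9 + 830.75 = 754.7 m.

755 m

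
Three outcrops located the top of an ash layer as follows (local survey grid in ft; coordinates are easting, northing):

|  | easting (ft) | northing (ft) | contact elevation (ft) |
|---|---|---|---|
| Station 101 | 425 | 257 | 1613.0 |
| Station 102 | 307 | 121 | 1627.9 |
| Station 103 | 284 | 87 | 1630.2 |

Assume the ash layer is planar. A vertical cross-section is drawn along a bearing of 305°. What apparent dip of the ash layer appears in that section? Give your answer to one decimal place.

Let the plane be z = a·easting + b·northing + c.
Station 102−Station 101: −118a − 136b = 14.9;  Station 103−Station 101: −141a − 170b = 17.2.
Solving gives a = −0.21923, b = 0.08066.
Unit vector along 305° is (sin 305°, cos 305°) = (-0.8192, 0.5736).
Slope in that direction = a·(-0.8192) + b·(0.5736) = 0.22585.
Apparent dip = arctan|0.22585| = 12.7° (true dip is 13.1°, so apparent ≤ true as expected).

12.7°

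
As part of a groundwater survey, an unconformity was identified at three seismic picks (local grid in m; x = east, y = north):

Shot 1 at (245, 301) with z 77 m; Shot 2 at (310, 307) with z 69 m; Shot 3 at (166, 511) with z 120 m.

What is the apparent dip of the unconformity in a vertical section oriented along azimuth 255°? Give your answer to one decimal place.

5.3°

Let the plane be z = a·x + b·y + c.
Shot 2−Shot 1: 65a + 6b = −8;  Shot 3−Shot 1: −79a + 210b = 43.
Solving gives a = −0.13721, b = 0.15314.
Unit vector along 255° is (sin 255°, cos 255°) = (-0.9659, -0.2588).
Slope in that direction = a·(-0.9659) + b·(-0.2588) = 0.09290.
Apparent dip = arctan|0.09290| = 5.3° (true dip is 11.6°, so apparent ≤ true as expected).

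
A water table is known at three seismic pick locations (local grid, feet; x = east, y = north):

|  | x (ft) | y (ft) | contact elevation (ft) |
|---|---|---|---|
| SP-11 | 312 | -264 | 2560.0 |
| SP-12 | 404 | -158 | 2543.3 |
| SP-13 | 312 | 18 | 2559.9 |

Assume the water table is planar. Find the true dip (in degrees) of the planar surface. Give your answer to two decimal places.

10.27°

Let the plane be z = a·x + b·y + c.
SP-12−SP-11: 92a + 106b = −16.7;  SP-13−SP-11: 0a + 282b = −0.1.
Solving gives a = −0.18111, b = −0.00035.
Gradient magnitude |∇z| = √(a² + b²) = √(0.03280 + 0.00000) = 0.18111.
True dip = arctan(0.18111) = 10.27°, dipping toward E (azimuth ≈ 090°).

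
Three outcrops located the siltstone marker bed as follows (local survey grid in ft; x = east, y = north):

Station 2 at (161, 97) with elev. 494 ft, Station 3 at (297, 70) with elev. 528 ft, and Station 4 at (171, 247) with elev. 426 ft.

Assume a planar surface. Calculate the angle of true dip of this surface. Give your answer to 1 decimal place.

Let the plane be z = a·x + b·y + c.
Station 3−Station 2: 136a − 27b = 34;  Station 4−Station 2: 10a + 150b = −68.
Solving gives a = 0.15791, b = −0.46386.
Gradient magnitude |∇z| = √(a² + b²) = √(0.02494 + 0.21517) = 0.49000.
True dip = arctan(0.49000) = 26.1°, dipping toward NNW (azimuth ≈ 341°).

26.1°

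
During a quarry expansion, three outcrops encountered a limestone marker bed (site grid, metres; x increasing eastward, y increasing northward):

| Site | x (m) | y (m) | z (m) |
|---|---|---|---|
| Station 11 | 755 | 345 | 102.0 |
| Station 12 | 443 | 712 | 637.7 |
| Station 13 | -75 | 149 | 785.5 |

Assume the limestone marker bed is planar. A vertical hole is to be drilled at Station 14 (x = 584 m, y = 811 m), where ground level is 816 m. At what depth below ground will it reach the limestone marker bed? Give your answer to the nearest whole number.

253 m

Two edge vectors: Station 11→Station 12 = (-312, 367, 535.7), Station 11→Station 13 = (-830, -196, 683.5).
Normal n = (Station 11→Station 12) × (Station 11→Station 13) = (355841.7, -231379, 365762).
So ∂z/∂x = −n_x/n_z = −0.97288 and ∂z/∂y = −n_y/n_z = 0.63259.
Intercept c from Station 11: 102 + 734.52 − 218.25 = 618.28.
At (584, 811): z_contact = −568.2 + 513.0 + 618.28 = 563.2 m.
Depth below ground = 816 − 563.2 = 253 m.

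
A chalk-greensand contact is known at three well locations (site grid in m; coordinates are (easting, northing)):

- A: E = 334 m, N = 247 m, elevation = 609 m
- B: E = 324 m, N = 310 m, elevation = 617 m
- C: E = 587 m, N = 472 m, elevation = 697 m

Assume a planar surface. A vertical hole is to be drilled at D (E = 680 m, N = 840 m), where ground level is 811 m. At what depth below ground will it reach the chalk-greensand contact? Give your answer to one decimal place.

36.1 m

Let the plane be z = a·E + b·N + c.
B−A: −10a + 63b = 8;  C−A: 253a + 225b = 88.
Solving gives a = 0.20584, b = 0.15966.
Then c = 609 − a·334 − b·247 = 500.81.
At (680, 840): z_contact = 139.97 + 134.11 + 500.81 = 774.90 m.
Depth below ground = 811 − 774.90 = 36.1 m.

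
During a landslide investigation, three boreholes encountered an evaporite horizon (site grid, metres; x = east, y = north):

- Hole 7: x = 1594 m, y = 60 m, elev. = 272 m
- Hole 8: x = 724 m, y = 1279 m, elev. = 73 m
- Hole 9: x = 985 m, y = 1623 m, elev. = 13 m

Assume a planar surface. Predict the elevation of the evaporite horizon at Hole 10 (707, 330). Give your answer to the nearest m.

Let the plane be z = a·x + b·y + c.
Hole 8−Hole 7: −870a + 1219b = −199;  Hole 9−Hole 7: −609a + 1563b = −259.
Solving gives a = −0.00759, b = −0.16866.
Then c = 272 − a·1594 − b·60 = 294.21.
At (707, 330): z = −5.4 − 55.7 + 294.21 = 233.2 m.

233 m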